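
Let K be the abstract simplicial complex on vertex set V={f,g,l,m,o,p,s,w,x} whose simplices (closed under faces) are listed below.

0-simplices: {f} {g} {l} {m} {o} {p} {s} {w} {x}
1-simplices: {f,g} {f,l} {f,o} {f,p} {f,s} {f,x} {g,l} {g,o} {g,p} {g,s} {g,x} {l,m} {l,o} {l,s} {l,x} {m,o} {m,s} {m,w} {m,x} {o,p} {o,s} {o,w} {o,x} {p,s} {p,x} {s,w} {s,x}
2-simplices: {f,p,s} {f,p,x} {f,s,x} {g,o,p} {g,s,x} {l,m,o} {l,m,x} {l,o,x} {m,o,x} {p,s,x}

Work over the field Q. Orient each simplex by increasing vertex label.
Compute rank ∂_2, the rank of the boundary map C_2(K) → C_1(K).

n_0=9 n_1=27 n_2=10  [Q]
∂1: piv[fg,fl,fo,fp,fs,fx,lm,mw] rk=8  ker:gl,go,gp,gs,gx,lo,ls,lx,mo,ms,mx,op,os,ow,ox,ps,px,sw,sx
∂2: piv[fps,fpx,fsx,gop,gsx,lmo,lmx,lox] rk=8  ker:mox,psx
rk∂_2=8

rank∂_2=8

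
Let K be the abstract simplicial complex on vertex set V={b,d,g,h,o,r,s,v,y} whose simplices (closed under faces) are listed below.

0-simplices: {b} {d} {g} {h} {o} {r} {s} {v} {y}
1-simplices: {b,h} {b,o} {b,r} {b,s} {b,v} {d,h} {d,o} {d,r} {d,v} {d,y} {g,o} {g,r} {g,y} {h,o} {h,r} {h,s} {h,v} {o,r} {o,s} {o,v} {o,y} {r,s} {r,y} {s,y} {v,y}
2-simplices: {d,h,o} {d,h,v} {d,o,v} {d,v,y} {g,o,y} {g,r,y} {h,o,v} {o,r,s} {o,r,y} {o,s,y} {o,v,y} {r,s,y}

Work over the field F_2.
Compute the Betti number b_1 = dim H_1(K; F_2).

b_1=7

n_0=9 n_1=25 n_2=12  [Z2]
∂1: piv[bh,bo,br,bs,bv,dh,dy,go] rk=8  ker:do,dr,dv,gr,gy,ho,hr,hs,hv,or,os,ov,oy,rs,ry,sy,vy
∂2: piv[dho,dhv,dov,dvy,goy,gry,ors,ory,osy,ovy] rk=10  ker:hov,rsy
b_1=(25−8)−10=7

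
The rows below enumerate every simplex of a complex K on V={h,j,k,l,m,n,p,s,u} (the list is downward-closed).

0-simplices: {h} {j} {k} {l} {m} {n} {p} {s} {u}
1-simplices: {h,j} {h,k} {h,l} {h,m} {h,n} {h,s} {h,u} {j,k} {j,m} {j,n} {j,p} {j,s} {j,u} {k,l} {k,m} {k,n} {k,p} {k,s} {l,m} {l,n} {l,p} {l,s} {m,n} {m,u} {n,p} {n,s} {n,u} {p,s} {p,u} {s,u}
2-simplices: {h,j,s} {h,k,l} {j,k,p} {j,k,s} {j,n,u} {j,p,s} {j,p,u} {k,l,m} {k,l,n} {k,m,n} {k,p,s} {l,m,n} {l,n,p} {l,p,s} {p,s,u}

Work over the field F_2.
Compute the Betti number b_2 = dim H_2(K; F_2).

b_2=2

n_0=9 n_1=30 n_2=15  [Z2]
∂1: piv[hj,hk,hl,hm,hn,hs,hu,jp] rk=8  ker:jk,jm,jn,js,ju,kl,km,kn,kp,ks,lm,ln,lp,ls,mn,mu,np,ns,nu,ps,pu,su
∂2: piv[hjs,hkl,jkp,jks,jnu,jps,jpu,klm,kln,kmn,lnp,lps,psu] rk=13  ker:kps,lmn
b_2=(15−13)−0=2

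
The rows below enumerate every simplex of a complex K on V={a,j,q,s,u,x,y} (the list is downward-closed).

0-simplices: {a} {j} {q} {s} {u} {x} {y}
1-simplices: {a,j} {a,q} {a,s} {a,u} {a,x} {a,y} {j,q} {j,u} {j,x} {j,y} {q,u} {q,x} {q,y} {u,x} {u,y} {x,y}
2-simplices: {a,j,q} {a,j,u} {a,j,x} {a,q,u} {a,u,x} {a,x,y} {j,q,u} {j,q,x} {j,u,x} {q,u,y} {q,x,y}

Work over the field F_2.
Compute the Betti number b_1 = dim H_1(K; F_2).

n_0=7 n_1=16 n_2=11  [Z2]
∂1: piv[aj,aq,as,au,ax,ay] rk=6  ker:jq,ju,jx,jy,qu,qx,qy,ux,uy,xy
∂2: piv[ajq,aju,ajx,aqu,aux,axy,jqx,quy,qxy] rk=9  ker:jqu,jux
b_1=(16−6)−9=1

b_1=1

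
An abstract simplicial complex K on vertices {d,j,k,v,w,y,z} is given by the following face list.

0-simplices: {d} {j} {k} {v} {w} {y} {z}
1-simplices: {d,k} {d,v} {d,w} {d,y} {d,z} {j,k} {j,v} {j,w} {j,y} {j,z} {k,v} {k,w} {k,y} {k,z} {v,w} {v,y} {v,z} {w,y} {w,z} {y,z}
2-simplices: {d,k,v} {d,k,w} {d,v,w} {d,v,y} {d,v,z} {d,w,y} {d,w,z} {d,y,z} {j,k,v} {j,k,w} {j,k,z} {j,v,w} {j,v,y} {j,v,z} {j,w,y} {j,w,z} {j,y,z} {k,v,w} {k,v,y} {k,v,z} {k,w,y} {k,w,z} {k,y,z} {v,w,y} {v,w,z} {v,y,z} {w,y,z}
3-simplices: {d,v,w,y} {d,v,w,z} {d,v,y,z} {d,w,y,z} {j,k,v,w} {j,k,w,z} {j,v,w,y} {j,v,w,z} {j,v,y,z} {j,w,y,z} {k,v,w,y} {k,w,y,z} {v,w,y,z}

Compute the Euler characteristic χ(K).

χ(K)=1

n_0=7 n_1=20 n_2=27 n_3=13
χ=+7−20+27−13=1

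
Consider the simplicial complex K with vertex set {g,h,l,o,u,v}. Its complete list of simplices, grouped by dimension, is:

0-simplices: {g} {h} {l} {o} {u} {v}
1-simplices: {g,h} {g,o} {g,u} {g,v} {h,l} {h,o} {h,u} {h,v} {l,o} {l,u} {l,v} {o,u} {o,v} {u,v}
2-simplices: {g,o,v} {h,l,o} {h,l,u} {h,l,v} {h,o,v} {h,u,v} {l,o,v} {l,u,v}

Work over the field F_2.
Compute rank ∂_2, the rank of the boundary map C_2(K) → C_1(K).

rank∂_2=6

n_0=6 n_1=14 n_2=8  [Z2]
∂1: piv[gh,go,gu,gv,hl] rk=5  ker:ho,hu,hv,lo,lu,lv,ou,ov,uv
∂2: piv[gov,hlo,hlu,hlv,hov,huv] rk=6  ker:lov,luv
rk∂_2=6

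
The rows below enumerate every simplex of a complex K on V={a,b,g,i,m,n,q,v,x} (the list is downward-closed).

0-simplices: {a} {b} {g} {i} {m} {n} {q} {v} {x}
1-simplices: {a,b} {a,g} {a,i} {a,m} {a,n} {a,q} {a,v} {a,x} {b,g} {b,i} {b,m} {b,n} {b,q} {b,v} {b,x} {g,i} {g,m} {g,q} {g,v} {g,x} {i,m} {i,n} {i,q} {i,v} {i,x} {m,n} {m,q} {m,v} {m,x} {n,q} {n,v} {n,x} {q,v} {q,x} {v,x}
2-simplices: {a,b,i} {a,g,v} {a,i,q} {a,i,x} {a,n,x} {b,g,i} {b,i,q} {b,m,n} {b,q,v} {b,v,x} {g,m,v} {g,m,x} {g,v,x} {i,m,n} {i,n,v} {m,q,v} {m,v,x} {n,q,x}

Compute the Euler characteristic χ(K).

n_0=9 n_1=35 n_2=18
χ=+9−35+18=-8

χ(K)=-8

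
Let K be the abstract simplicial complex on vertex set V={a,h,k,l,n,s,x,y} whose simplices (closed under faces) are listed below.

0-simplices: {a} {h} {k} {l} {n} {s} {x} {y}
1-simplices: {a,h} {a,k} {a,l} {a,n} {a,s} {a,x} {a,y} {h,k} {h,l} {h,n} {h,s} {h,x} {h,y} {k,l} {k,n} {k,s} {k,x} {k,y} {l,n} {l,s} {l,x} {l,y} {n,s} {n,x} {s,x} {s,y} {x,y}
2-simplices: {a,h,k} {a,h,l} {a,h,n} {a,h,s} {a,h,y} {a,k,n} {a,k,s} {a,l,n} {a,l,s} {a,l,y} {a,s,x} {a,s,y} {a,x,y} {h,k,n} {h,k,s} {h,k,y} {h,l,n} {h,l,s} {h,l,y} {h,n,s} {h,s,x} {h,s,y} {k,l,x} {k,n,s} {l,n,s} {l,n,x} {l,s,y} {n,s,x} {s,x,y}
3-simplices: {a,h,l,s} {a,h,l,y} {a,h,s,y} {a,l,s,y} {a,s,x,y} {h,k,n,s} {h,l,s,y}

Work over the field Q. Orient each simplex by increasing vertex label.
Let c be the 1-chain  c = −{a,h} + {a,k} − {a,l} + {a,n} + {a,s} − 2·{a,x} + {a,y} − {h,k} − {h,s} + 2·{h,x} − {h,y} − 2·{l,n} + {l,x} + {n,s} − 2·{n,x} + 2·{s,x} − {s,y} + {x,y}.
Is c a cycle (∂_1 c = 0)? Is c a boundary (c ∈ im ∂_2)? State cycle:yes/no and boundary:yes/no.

n_0=8 n_1=27 n_2=29 n_3=7  [Q]
∂1: piv[ah,ak,al,an,as,ax,ay] rk=7  ker:hk,hl,hn,hs,hx,hy,kl,kn,ks,kx,ky,ln,ls,lx,ly,ns,nx,sx,sy,xy
∂2: piv[ahk,ahl,ahn,ahs,ahy,akn,aks,aln,als,aly,asx,asy,axy,hky,hns,hsx,klx,lnx,nsx] rk=19  ker:hkn,hks,hln,hls,hly,hsy,kns,lns,lsy,sxy
∂3: piv[ahls,ahly,ahsy,alsy,asxy,hkns] rk=6  ker:hlsy
∂1c = 0
c vs im∂2: reduces to 0 ⇒ boundary

cycle:yes boundary:yes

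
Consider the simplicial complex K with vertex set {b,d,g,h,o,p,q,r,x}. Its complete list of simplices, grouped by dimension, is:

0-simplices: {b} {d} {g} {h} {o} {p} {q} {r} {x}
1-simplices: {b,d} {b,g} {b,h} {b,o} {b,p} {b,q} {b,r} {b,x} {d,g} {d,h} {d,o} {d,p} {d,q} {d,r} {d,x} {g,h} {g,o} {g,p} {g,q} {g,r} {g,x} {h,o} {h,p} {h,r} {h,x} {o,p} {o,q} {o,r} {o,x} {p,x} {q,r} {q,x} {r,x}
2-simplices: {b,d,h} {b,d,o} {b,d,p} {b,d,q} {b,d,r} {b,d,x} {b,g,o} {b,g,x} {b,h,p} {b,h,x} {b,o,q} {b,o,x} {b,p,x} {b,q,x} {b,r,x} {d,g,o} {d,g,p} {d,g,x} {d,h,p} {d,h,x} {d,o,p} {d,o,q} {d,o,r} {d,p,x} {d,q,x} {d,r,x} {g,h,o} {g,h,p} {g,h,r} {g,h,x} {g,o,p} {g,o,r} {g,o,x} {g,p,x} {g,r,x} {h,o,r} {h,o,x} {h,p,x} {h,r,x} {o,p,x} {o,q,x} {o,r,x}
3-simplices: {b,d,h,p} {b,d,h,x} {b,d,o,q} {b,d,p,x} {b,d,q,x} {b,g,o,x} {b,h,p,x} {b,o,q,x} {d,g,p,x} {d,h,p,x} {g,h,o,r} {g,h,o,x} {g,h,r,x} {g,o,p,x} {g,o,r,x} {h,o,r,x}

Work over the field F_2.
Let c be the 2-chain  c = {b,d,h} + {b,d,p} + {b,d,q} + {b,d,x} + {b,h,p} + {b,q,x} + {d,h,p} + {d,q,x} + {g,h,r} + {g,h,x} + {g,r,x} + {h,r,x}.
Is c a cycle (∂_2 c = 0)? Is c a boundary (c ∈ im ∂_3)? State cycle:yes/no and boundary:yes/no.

n_0=9 n_1=33 n_2=42 n_3=16  [Z2]
∂1: piv[bd,bg,bh,bo,bp,bq,br,bx] rk=8  ker:dg,dh,do,dp,dq,dr,dx,gh,go,gp,gq,gr,gx,ho,hp,hr,hx,op,oq,or,ox,px,qr,qx,rx
∂2: piv[bdh,bdo,bdp,bdq,bdr,bdx,bgo,bgx,bhp,bhx,boq,box,bpx,bqx,brx,dgo,dgp,dop,dor,gho,ghp,ghr,gor] rk=23  ker:dgx,dhp,dhx,doq,dpx,dqx,drx,ghx,gop,gox,gpx,grx,hor,hox,hpx,hrx,opx,oqx,orx
∂3: piv[bdhp,bdhx,bdoq,bdpx,bdqx,bgox,bhpx,boqx,dgpx,ghor,ghox,ghrx,gopx,gorx] rk=14  ker:dhpx,horx
∂2c = 0
c vs im∂3: reduces to 0 ⇒ boundary

cycle:yes boundary:yes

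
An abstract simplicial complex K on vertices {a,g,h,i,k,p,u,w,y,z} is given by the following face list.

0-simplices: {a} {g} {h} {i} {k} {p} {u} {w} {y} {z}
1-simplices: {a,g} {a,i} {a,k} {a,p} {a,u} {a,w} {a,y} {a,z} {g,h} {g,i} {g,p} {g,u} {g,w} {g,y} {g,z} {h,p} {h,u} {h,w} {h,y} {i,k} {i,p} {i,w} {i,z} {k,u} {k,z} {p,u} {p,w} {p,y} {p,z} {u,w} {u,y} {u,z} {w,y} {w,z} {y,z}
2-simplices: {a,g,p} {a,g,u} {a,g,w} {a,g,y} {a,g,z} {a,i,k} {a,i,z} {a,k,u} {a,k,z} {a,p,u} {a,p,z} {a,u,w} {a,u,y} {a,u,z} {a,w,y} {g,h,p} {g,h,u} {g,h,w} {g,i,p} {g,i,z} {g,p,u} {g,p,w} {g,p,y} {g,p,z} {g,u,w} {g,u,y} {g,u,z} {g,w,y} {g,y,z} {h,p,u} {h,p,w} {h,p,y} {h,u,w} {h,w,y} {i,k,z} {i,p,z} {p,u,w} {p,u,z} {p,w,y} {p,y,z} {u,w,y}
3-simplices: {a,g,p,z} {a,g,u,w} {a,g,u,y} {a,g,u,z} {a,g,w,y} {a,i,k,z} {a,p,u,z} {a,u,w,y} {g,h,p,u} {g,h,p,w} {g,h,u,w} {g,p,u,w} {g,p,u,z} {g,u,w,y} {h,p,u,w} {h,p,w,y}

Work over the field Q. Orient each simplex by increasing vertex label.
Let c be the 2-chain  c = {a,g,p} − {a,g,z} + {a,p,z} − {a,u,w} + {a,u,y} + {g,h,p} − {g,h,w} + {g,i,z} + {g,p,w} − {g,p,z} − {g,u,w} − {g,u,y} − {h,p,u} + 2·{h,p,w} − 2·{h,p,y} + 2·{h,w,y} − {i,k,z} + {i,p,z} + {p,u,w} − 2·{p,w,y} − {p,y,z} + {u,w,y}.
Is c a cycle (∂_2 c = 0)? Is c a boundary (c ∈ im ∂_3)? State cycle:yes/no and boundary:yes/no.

cycle:no boundary:no

n_0=10 n_1=35 n_2=41 n_3=16  [Q]
∂1: piv[ag,ai,ak,ap,au,aw,ay,az,gh] rk=9  ker:gi,gp,gu,gw,gy,gz,hp,hu,hw,hy,ik,ip,iw,iz,ku,kz,pu,pw,py,pz,uw,uy,uz,wy,wz,yz
∂2: piv[agp,agu,agw,agy,agz,aik,aiz,aku,akz,apu,apz,auw,auy,auz,awy,ghp,ghu,ghw,gip,giz,gpw,gpy,gyz,hpy] rk=24  ker:gpu,gpz,guw,guy,guz,gwy,hpu,hpw,huw,hwy,ikz,ipz,puw,puz,pwy,pyz,uwy
∂3: piv[agpz,aguw,aguy,aguz,agwy,aikz,apuz,auwy,ghpu,ghpw,ghuw,gpuw,gpuz,hpwy] rk=14  ker:guwy,hpuw
∂2c = {a,w} − {a,y} + {g,i} − 2·{g,u} + {g,w} + {g,y} − {g,z} + {h,u} − {h,w} − {i,k} + {i,p} + {i,z} − {k,z} − {p,y} + 2·{p,z} − {u,y} + {w,y} − {y,z}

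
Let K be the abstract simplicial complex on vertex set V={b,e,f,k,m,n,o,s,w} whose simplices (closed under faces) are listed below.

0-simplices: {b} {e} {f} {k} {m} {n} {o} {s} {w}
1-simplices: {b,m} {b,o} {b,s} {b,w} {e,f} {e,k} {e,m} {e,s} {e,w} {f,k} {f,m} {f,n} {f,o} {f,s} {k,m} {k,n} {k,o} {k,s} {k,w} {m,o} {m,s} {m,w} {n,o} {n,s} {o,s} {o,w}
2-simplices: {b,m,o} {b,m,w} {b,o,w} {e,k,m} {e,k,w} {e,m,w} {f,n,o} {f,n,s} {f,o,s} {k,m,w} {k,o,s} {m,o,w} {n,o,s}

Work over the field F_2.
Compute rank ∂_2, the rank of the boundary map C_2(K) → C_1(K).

n_0=9 n_1=26 n_2=13  [Z2]
∂1: piv[bm,bo,bs,bw,ef,ek,em,fn] rk=8  ker:es,ew,fk,fm,fo,fs,km,kn,ko,ks,kw,mo,ms,mw,no,ns,os,ow
∂2: piv[bmo,bmw,bow,ekm,ekw,emw,fno,fns,fos,kos] rk=10  ker:kmw,mow,nos
rk∂_2=10

rank∂_2=10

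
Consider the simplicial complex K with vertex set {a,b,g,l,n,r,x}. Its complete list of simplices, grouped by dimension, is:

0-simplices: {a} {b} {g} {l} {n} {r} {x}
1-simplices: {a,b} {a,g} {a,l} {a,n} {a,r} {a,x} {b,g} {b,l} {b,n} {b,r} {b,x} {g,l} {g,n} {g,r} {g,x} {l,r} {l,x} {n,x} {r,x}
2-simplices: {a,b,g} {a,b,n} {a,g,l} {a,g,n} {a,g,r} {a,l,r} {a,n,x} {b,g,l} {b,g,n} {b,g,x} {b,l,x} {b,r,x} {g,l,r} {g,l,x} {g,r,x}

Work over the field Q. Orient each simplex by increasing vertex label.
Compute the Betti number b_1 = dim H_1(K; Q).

n_0=7 n_1=19 n_2=15  [Q]
∂1: piv[ab,ag,al,an,ar,ax] rk=6  ker:bg,bl,bn,br,bx,gl,gn,gr,gx,lr,lx,nx,rx
∂2: piv[abg,abn,agl,agn,agr,alr,anx,bgl,bgx,blx,brx,grx] rk=12  ker:bgn,glr,glx
b_1=(19−6)−12=1

b_1=1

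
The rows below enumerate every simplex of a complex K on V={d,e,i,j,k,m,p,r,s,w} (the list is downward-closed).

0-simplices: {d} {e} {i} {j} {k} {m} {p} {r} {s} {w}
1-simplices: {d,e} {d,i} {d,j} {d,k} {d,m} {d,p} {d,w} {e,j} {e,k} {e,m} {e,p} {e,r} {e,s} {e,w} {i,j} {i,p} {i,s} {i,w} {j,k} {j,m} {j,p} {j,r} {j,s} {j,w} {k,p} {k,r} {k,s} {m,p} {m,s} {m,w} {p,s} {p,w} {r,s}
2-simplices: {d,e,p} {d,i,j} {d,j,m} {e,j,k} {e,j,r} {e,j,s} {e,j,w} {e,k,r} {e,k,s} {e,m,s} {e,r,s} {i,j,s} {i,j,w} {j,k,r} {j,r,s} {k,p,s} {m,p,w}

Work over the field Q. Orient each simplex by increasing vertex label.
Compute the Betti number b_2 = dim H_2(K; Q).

n_0=10 n_1=33 n_2=17  [Q]
∂1: piv[de,di,dj,dk,dm,dp,dw,er,es] rk=9  ker:ej,ek,em,ep,ew,ij,ip,is,iw,jk,jm,jp,jr,js,jw,kp,kr,ks,mp,ms,mw,ps,pw,rs
∂2: piv[dep,dij,djm,ejk,ejr,ejs,ejw,ekr,eks,ems,ers,ijs,ijw,kps,mpw] rk=15  ker:jkr,jrs
b_2=(17−15)−0=2

b_2=2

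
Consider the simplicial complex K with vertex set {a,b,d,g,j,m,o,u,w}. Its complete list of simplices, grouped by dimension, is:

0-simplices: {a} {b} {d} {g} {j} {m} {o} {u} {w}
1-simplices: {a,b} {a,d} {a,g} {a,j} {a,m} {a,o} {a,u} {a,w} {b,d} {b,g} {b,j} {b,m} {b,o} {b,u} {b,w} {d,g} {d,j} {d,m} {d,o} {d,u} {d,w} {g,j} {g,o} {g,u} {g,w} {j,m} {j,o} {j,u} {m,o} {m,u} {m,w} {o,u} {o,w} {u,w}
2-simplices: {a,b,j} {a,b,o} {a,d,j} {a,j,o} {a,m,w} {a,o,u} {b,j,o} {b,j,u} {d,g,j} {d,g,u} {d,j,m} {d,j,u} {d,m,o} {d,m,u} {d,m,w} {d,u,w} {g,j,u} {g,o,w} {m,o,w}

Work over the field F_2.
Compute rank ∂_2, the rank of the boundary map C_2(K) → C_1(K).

n_0=9 n_1=34 n_2=19  [Z2]
∂1: piv[ab,ad,ag,aj,am,ao,au,aw] rk=8  ker:bd,bg,bj,bm,bo,bu,bw,dg,dj,dm,do,du,dw,gj,go,gu,gw,jm,jo,ju,mo,mu,mw,ou,ow,uw
∂2: piv[abj,abo,adj,ajo,amw,aou,bju,dgj,dgu,djm,dju,dmo,dmu,dmw,duw,gow,mow] rk=17  ker:bjo,gju
rk∂_2=17

rank∂_2=17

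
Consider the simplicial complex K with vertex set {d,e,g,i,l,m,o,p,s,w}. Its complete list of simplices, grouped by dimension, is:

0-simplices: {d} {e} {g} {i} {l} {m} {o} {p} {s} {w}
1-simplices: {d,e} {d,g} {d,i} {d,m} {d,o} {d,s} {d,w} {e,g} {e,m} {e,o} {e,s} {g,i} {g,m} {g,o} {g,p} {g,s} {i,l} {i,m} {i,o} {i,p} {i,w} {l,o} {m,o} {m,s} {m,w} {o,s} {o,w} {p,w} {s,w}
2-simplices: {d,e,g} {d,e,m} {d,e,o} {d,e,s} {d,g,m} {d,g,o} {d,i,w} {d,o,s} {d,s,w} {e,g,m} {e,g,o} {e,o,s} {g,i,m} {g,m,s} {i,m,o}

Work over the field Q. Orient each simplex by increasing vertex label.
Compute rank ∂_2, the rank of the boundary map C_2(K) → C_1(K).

n_0=10 n_1=29 n_2=15  [Q]
∂1: piv[de,dg,di,dm,do,ds,dw,gp,il] rk=9  ker:eg,em,eo,es,gi,gm,go,gs,im,io,ip,iw,lo,mo,ms,mw,os,ow,pw,sw
∂2: piv[deg,dem,deo,des,dgm,dgo,diw,dos,dsw,gim,gms,imo] rk=12  ker:egm,ego,eos
rk∂_2=12

rank∂_2=12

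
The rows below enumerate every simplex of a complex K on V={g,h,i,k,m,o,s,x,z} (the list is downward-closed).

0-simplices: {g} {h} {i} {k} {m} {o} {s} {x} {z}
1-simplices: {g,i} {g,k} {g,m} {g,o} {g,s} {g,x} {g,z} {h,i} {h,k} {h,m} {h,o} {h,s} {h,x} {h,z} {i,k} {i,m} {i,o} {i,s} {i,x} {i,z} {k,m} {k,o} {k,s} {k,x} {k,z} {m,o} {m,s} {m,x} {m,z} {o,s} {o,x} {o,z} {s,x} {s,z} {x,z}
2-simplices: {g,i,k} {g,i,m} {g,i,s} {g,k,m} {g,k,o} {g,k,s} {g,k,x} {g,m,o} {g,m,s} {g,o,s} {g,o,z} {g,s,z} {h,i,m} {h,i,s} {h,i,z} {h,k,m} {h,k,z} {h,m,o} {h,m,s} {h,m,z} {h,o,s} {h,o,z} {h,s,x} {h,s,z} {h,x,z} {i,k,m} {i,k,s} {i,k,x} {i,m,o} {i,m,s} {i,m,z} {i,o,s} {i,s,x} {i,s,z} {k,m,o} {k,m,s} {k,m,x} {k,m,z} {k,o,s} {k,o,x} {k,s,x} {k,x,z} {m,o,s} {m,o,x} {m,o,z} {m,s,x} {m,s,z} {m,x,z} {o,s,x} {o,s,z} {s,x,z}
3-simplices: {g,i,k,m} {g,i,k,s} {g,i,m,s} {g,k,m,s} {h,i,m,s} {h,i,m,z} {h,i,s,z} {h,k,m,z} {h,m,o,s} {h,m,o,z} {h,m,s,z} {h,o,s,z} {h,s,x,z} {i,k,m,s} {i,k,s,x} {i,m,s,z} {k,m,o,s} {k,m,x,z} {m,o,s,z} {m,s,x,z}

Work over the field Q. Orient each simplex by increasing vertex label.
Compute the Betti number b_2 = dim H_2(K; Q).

n_0=9 n_1=35 n_2=51 n_3=20  [Q]
∂1: piv[gi,gk,gm,go,gs,gx,gz,hi] rk=8  ker:hk,hm,ho,hs,hx,hz,ik,im,io,is,ix,iz,km,ko,ks,kx,kz,mo,ms,mx,mz,os,ox,oz,sx,sz,xz
∂2: piv[gik,gim,gis,gkm,gko,gks,gkx,gmo,gms,gos,goz,gsz,him,his,hiz,hkm,hkz,hmo,hmz,hoz,hsx,hxz,ikx,imo,isx,kmx,kox] rk=27  ker:hms,hos,hsz,ikm,iks,ims,imz,ios,isz,kmo,kms,kmz,kos,ksx,kxz,mos,mox,moz,msx,msz,mxz,osx,osz,sxz
∂3: piv[gikm,giks,gims,gkms,hims,himz,hisz,hkmz,hmos,hmoz,hmsz,hosz,hsxz,iksx,kmos,kmxz,msxz] rk=17  ker:ikms,imsz,mosz
b_2=(51−27)−17=7

b_2=7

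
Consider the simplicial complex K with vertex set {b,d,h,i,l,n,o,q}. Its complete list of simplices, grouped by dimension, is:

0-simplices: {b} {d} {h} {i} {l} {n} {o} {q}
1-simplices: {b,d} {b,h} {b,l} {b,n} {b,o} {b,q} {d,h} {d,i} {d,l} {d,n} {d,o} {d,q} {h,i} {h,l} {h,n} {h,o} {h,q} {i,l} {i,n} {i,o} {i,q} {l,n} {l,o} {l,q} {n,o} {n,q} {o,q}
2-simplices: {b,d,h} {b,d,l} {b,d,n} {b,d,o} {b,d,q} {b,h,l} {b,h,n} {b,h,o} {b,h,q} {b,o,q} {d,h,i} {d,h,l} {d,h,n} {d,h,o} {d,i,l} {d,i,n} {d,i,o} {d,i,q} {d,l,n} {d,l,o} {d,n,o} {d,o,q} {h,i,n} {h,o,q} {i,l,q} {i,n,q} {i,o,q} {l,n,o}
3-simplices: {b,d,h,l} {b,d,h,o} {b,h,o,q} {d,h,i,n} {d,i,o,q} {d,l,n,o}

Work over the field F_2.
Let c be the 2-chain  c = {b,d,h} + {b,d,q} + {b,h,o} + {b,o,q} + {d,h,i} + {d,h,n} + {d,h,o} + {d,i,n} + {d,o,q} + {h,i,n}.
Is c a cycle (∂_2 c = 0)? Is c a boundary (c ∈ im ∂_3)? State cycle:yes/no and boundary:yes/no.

n_0=8 n_1=27 n_2=28 n_3=6  [Z2]
∂1: piv[bd,bh,bl,bn,bo,bq,di] rk=7  ker:dh,dl,dn,do,dq,hi,hl,hn,ho,hq,il,in,io,iq,ln,lo,lq,no,nq,oq
∂2: piv[bdh,bdl,bdn,bdo,bdq,bhl,bhn,bho,bhq,boq,dhi,dil,din,dio,diq,dln,dlo,dno,ilq,inq] rk=20  ker:dhl,dhn,dho,doq,hin,hoq,ioq,lno
∂3: piv[bdhl,bdho,bhoq,dhin,dioq,dlno] rk=6
∂2c = 0
c vs im∂3: residual ≠ 0 ⇒ not boundary

cycle:yes boundary:no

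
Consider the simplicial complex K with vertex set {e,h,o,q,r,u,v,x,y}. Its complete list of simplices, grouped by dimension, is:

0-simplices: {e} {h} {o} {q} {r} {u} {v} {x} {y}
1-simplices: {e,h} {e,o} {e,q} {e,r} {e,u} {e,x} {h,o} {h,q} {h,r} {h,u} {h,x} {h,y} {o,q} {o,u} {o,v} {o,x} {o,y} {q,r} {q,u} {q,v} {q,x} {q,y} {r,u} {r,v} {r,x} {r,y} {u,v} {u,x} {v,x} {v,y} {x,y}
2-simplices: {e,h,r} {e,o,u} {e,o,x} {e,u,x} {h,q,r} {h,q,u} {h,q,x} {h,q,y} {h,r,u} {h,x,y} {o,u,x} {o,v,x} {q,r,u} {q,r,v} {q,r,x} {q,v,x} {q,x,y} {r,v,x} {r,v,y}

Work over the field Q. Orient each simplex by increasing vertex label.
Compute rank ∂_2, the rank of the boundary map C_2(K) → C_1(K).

n_0=9 n_1=31 n_2=19  [Q]
∂1: piv[eh,eo,eq,er,eu,ex,hy,ov] rk=8  ker:ho,hq,hr,hu,hx,oq,ou,ox,oy,qr,qu,qv,qx,qy,ru,rv,rx,ry,uv,ux,vx,vy,xy
∂2: piv[ehr,eou,eox,eux,hqr,hqu,hqx,hqy,hru,hxy,ovx,qrv,qrx,qvx,rvy] rk=15  ker:oux,qru,qxy,rvx
rk∂_2=15

rank∂_2=15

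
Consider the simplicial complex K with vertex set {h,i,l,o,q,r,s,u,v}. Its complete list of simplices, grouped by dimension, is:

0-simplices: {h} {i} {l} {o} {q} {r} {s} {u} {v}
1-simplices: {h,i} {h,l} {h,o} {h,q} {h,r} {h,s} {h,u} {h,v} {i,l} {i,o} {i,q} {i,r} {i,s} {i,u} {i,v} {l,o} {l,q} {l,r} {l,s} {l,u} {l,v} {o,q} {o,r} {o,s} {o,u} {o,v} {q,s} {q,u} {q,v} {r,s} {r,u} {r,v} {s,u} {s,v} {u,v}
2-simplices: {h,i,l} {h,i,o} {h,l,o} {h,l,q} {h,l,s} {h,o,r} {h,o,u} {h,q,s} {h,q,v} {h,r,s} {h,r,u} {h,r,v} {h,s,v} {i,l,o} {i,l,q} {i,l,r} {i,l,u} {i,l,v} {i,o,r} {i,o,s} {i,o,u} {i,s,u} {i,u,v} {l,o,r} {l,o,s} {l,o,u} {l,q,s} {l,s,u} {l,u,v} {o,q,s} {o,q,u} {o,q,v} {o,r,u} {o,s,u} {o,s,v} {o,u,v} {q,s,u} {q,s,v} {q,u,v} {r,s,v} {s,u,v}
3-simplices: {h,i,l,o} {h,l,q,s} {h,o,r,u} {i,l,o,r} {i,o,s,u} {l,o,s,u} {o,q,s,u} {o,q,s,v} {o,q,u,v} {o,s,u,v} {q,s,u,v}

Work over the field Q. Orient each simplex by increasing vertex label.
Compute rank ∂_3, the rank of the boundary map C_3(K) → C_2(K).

rank∂_3=10

n_0=9 n_1=35 n_2=41 n_3=11  [Q]
∂1: piv[hi,hl,ho,hq,hr,hs,hu,hv] rk=8  ker:il,io,iq,ir,is,iu,iv,lo,lq,lr,ls,lu,lv,oq,or,os,ou,ov,qs,qu,qv,rs,ru,rv,su,sv,uv
∂2: piv[hil,hio,hlo,hlq,hls,hor,hou,hqs,hqv,hrs,hru,hrv,hsv,ilq,ilr,ilu,ilv,ior,ios,iou,isu,iuv,los,oqs,oqu,oqv,ouv] rk=27  ker:ilo,lor,lou,lqs,lsu,luv,oru,osu,osv,qsu,qsv,quv,rsv,suv
∂3: piv[hilo,hlqs,horu,ilor,iosu,losu,oqsu,oqsv,oquv,osuv] rk=10  ker:qsuv
rk∂_3=10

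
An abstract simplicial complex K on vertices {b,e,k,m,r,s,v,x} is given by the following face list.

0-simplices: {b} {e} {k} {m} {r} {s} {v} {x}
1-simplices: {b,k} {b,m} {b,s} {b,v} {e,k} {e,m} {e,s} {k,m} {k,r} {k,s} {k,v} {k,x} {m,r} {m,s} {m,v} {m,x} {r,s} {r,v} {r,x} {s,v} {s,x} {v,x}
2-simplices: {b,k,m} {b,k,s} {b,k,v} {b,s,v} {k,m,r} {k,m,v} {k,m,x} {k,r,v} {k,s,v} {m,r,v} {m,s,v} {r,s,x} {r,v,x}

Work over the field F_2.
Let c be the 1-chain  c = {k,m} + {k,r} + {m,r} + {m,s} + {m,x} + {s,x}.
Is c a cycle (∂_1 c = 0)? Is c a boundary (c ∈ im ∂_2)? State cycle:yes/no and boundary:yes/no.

n_0=8 n_1=22 n_2=13  [Z2]
∂1: piv[bk,bm,bs,bv,ek,kr,kx] rk=7  ker:em,es,km,ks,kv,mr,ms,mv,mx,rs,rv,rx,sv,sx,vx
∂2: piv[bkm,bks,bkv,bsv,kmr,kmv,kmx,krv,msv,rsx,rvx] rk=11  ker:ksv,mrv
∂1c = 0
c vs im∂2: residual ≠ 0 ⇒ not boundary

cycle:yes boundary:no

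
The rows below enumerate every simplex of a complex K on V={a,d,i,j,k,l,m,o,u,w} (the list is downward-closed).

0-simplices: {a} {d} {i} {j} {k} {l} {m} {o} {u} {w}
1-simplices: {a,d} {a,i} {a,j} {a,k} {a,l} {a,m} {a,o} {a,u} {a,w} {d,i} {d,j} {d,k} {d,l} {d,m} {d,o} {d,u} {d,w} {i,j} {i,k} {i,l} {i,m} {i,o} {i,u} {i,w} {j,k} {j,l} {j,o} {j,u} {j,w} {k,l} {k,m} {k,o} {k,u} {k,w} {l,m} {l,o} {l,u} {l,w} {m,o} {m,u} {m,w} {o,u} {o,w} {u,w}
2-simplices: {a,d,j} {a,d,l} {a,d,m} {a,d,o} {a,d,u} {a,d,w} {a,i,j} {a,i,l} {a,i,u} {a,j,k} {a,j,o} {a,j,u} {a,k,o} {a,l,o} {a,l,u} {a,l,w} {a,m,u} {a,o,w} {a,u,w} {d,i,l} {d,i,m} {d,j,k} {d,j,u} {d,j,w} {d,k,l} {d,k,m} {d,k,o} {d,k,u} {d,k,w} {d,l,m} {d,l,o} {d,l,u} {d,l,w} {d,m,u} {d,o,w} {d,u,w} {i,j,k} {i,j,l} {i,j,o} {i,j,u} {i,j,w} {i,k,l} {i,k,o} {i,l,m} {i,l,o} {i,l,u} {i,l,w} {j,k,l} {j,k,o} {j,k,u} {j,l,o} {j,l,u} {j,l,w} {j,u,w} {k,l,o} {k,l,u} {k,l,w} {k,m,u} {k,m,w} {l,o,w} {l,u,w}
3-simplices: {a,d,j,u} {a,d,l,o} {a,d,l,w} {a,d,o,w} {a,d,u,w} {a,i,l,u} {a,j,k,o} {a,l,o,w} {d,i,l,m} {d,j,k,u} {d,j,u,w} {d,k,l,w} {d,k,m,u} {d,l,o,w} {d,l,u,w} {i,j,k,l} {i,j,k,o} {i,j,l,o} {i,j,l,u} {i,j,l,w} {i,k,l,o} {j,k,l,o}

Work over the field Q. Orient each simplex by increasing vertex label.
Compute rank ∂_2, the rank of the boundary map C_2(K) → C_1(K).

rank∂_2=33

n_0=10 n_1=44 n_2=61 n_3=22  [Q]
∂1: piv[ad,ai,aj,ak,al,am,ao,au,aw] rk=9  ker:di,dj,dk,dl,dm,do,du,dw,ij,ik,il,im,io,iu,iw,jk,jl,jo,ju,jw,kl,km,ko,ku,kw,lm,lo,lu,lw,mo,mu,mw,ou,ow,uw
∂2: piv[adj,adl,adm,ado,adu,adw,aij,ail,aiu,ajk,ajo,aju,ako,alo,alu,alw,amu,aow,auw,dil,dim,djk,djw,dkl,dkm,dku,dkw,dlm,ijk,ijl,ijo,ijw,kmw] rk=33  ker:dju,dko,dlo,dlu,dlw,dmu,dow,duw,iju,ikl,iko,ilm,ilo,ilu,ilw,jkl,jko,jku,jlo,jlu,jlw,juw,klo,klu,klw,kmu,low,luw
∂3: piv[adju,adlo,adlw,adow,aduw,ailu,ajko,alow,dilm,djku,djuw,dklw,dkmu,dluw,ijkl,ijko,ijlo,ijlu,ijlw,iklo] rk=20  ker:dlow,jklo
rk∂_2=33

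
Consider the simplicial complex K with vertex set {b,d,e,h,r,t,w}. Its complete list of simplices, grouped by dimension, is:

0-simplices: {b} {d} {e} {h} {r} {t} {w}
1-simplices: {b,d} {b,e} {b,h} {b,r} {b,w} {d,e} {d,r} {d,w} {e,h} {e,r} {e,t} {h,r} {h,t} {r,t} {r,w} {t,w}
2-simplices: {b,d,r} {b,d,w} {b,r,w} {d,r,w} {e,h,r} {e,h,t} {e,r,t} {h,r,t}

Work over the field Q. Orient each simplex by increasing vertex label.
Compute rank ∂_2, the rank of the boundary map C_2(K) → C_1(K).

rank∂_2=6

n_0=7 n_1=16 n_2=8  [Q]
∂1: piv[bd,be,bh,br,bw,et] rk=6  ker:de,dr,dw,eh,er,hr,ht,rt,rw,tw
∂2: piv[bdr,bdw,brw,ehr,eht,ert] rk=6  ker:drw,hrt
rk∂_2=6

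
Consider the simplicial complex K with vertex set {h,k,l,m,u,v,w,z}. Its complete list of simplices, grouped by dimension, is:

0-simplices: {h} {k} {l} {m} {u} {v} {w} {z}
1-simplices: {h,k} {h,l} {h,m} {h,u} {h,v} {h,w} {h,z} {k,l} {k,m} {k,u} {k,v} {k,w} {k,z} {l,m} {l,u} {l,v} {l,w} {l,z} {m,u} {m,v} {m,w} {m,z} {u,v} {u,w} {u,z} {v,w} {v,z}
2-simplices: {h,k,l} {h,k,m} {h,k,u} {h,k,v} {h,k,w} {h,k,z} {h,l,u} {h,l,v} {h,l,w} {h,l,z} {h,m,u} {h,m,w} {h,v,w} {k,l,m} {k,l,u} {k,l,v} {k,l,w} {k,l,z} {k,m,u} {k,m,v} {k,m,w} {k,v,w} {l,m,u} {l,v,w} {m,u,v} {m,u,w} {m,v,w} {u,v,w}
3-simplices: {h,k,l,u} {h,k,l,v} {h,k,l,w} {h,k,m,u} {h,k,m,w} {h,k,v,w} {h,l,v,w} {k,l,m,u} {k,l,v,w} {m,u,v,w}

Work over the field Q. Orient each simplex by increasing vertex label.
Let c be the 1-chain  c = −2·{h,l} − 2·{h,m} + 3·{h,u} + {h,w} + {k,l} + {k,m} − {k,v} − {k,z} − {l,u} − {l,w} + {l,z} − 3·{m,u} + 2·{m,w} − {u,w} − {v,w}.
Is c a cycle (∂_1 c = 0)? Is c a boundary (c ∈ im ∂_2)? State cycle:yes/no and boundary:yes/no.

n_0=8 n_1=27 n_2=28 n_3=10  [Q]
∂1: piv[hk,hl,hm,hu,hv,hw,hz] rk=7  ker:kl,km,ku,kv,kw,kz,lm,lu,lv,lw,lz,mu,mv,mw,mz,uv,uw,uz,vw,vz
∂2: piv[hkl,hkm,hku,hkv,hkw,hkz,hlu,hlv,hlw,hlz,hmu,hmw,hvw,klm,kmv,muv,muw] rk=17  ker:klu,klv,klw,klz,kmu,kmw,kvw,lmu,lvw,mvw,uvw
∂3: piv[hklu,hklv,hklw,hkmu,hkmw,hkvw,hlvw,klmu,muvw] rk=9  ker:klvw
∂1c = 0
c vs im∂2: reduces to 0 ⇒ boundary

cycle:yes boundary:yes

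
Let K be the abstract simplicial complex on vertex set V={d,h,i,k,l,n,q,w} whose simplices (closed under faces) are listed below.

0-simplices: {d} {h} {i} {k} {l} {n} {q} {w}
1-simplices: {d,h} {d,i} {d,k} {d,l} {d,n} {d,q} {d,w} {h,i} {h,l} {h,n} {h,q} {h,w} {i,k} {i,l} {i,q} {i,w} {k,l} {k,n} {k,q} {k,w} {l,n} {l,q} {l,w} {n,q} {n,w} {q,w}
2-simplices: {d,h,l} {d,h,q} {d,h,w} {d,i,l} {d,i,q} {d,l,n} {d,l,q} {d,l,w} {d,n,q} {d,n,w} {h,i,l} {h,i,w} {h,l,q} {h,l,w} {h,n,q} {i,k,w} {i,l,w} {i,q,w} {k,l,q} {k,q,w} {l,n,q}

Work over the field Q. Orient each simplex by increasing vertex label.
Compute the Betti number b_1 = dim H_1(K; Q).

n_0=8 n_1=26 n_2=21  [Q]
∂1: piv[dh,di,dk,dl,dn,dq,dw] rk=7  ker:hi,hl,hn,hq,hw,ik,il,iq,iw,kl,kn,kq,kw,ln,lq,lw,nq,nw,qw
∂2: piv[dhl,dhq,dhw,dil,diq,dln,dlq,dlw,dnq,dnw,hil,hiw,hnq,ikw,iqw,klq,kqw] rk=17  ker:hlq,hlw,ilw,lnq
b_1=(26−7)−17=2

b_1=2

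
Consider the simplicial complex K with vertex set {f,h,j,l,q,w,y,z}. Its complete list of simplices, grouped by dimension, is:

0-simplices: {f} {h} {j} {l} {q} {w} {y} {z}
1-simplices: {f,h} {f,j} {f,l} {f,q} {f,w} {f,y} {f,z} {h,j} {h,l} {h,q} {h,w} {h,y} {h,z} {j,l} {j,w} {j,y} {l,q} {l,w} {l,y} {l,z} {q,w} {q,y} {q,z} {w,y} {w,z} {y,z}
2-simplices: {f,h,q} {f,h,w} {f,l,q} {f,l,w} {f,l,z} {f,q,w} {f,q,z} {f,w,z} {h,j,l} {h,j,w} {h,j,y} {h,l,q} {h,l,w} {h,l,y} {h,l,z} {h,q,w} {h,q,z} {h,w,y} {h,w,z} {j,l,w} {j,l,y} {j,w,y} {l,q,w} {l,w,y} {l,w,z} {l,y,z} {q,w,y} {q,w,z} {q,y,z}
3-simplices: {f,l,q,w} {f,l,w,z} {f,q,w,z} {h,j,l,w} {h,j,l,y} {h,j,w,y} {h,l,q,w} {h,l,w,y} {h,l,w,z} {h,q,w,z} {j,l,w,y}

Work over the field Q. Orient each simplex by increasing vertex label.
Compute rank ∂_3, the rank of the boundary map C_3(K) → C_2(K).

rank∂_3=10

n_0=8 n_1=26 n_2=29 n_3=11  [Q]
∂1: piv[fh,fj,fl,fq,fw,fy,fz] rk=7  ker:hj,hl,hq,hw,hy,hz,jl,jw,jy,lq,lw,ly,lz,qw,qy,qz,wy,wz,yz
∂2: piv[fhq,fhw,flq,flw,flz,fqw,fqz,fwz,hjl,hjw,hjy,hlq,hly,hlz,hwy,lyz,qwy] rk=17  ker:hlw,hqw,hqz,hwz,jlw,jly,jwy,lqw,lwy,lwz,qwz,qyz
∂3: piv[flqw,flwz,fqwz,hjlw,hjly,hjwy,hlqw,hlwy,hlwz,hqwz] rk=10  ker:jlwy
rk∂_3=10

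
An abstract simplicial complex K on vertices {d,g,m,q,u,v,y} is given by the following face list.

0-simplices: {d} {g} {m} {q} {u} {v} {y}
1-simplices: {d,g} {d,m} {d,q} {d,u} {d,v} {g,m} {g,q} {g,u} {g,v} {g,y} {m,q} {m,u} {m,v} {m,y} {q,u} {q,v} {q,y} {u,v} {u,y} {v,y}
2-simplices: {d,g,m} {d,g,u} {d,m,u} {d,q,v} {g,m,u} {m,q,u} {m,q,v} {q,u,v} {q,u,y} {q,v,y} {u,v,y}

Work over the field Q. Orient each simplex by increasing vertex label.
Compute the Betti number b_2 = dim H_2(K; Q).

b_2=2

n_0=7 n_1=20 n_2=11  [Q]
∂1: piv[dg,dm,dq,du,dv,gy] rk=6  ker:gm,gq,gu,gv,mq,mu,mv,my,qu,qv,qy,uv,uy,vy
∂2: piv[dgm,dgu,dmu,dqv,mqu,mqv,quv,quy,qvy] rk=9  ker:gmu,uvy
b_2=(11−9)−0=2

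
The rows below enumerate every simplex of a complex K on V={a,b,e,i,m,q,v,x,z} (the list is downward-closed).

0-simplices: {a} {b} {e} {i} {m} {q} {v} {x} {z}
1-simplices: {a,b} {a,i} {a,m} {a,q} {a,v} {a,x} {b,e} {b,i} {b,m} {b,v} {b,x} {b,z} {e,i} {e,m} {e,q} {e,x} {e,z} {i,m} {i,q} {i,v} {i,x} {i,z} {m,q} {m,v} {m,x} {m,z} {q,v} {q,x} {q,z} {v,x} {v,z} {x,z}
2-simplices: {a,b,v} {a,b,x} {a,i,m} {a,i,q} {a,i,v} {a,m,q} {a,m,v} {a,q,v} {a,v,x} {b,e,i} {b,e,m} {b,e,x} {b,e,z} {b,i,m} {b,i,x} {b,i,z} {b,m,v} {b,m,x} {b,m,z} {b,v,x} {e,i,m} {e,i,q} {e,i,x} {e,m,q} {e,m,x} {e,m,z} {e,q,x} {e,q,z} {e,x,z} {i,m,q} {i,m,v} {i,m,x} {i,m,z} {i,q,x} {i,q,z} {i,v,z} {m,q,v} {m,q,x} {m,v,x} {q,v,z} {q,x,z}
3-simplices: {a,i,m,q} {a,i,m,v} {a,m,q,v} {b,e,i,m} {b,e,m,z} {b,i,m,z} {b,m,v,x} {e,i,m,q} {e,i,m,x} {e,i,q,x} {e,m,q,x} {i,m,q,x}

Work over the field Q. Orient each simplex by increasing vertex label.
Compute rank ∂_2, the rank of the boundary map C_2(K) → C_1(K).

n_0=9 n_1=32 n_2=41 n_3=12  [Q]
∂1: piv[ab,ai,am,aq,av,ax,be,bz] rk=8  ker:bi,bm,bv,bx,ei,em,eq,ex,ez,im,iq,iv,ix,iz,mq,mv,mx,mz,qv,qx,qz,vx,vz,xz
∂2: piv[abv,abx,aim,aiq,aiv,amq,amv,aqv,avx,bei,bem,bex,bez,bim,bix,biz,bmv,bmx,bmz,eiq,eqx,eqz,exz,ivz] rk=24  ker:bvx,eim,eix,emq,emx,emz,imq,imv,imx,imz,iqx,iqz,mqv,mqx,mvx,qvz,qxz
∂3: piv[aimq,aimv,amqv,beim,bemz,bimz,bmvx,eimq,eimx,eiqx,emqx] rk=11  ker:imqx
rk∂_2=24

rank∂_2=24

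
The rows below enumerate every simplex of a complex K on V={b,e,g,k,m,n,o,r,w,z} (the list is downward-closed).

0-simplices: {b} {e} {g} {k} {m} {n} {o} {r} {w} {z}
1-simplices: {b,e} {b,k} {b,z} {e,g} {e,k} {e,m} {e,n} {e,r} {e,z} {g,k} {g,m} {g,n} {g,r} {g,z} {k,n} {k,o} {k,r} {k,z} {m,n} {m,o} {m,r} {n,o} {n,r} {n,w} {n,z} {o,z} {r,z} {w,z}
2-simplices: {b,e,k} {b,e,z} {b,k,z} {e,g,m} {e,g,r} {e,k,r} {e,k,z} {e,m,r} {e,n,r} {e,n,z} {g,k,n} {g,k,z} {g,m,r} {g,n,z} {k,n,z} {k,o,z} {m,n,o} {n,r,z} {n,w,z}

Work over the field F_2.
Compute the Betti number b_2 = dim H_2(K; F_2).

n_0=10 n_1=28 n_2=19  [Z2]
∂1: piv[be,bk,bz,eg,em,en,er,ko,nw] rk=9  ker:ek,ez,gk,gm,gn,gr,gz,kn,kr,kz,mn,mo,mr,no,nr,nz,oz,rz,wz
∂2: piv[bek,bez,bkz,egm,egr,ekr,emr,enr,enz,gkn,gkz,gnz,koz,mno,nrz,nwz] rk=16  ker:ekz,gmr,knz
b_2=(19−16)−0=3

b_2=3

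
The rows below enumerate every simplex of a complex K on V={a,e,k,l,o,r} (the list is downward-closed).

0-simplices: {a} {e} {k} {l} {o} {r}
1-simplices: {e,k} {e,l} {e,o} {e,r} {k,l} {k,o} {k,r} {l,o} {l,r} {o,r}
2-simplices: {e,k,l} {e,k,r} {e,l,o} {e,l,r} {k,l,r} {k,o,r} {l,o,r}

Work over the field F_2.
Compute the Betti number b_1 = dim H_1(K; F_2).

b_1=0

n_0=6 n_1=10 n_2=7  [Z2]
∂1: piv[ek,el,eo,er] rk=4  ker:kl,ko,kr,lo,lr,or
∂2: piv[ekl,ekr,elo,elr,kor,lor] rk=6  ker:klr
b_1=(10−4)−6=0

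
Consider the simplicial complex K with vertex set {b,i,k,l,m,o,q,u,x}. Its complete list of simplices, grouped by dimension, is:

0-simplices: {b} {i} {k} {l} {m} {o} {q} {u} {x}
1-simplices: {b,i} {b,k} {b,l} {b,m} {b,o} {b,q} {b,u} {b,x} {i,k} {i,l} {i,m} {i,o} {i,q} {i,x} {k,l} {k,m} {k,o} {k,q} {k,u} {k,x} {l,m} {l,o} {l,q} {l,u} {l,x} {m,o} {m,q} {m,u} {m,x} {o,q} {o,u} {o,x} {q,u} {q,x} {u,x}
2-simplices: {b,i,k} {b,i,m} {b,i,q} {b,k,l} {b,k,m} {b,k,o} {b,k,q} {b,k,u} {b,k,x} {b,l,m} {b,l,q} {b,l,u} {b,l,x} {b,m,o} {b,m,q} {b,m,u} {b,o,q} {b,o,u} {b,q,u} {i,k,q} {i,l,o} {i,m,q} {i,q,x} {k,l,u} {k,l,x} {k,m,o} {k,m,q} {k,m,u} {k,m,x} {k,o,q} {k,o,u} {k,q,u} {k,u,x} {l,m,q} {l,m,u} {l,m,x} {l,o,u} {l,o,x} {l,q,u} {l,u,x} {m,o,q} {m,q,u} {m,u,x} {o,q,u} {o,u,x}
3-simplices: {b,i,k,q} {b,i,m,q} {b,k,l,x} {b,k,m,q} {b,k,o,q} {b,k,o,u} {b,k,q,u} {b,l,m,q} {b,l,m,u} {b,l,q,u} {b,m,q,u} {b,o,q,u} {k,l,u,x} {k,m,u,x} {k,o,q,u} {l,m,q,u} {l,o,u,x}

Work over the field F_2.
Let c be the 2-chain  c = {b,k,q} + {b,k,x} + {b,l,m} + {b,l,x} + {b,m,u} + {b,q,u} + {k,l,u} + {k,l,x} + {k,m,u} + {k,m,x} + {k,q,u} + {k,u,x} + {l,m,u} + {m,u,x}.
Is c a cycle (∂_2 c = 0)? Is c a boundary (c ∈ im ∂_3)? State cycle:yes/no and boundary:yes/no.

cycle:yes boundary:no

n_0=9 n_1=35 n_2=45 n_3=17  [Z2]
∂1: piv[bi,bk,bl,bm,bo,bq,bu,bx] rk=8  ker:ik,il,im,io,iq,ix,kl,km,ko,kq,ku,kx,lm,lo,lq,lu,lx,mo,mq,mu,mx,oq,ou,ox,qu,qx,ux
∂2: piv[bik,bim,biq,bkl,bkm,bko,bkq,bku,bkx,blm,blq,blu,blx,bmo,bmq,bmu,boq,bou,bqu,ilo,iqx,kmx,kux,lou,lox] rk=25  ker:ikq,imq,klu,klx,kmo,kmq,kmu,koq,kou,kqu,lmq,lmu,lmx,lqu,lux,moq,mqu,mux,oqu,oux
∂3: piv[bikq,bimq,bklx,bkmq,bkoq,bkou,bkqu,blmq,blmu,blqu,bmqu,boqu,klux,kmux,loux] rk=15  ker:koqu,lmqu
∂2c = 0
c vs im∂3: residual ≠ 0 ⇒ not boundary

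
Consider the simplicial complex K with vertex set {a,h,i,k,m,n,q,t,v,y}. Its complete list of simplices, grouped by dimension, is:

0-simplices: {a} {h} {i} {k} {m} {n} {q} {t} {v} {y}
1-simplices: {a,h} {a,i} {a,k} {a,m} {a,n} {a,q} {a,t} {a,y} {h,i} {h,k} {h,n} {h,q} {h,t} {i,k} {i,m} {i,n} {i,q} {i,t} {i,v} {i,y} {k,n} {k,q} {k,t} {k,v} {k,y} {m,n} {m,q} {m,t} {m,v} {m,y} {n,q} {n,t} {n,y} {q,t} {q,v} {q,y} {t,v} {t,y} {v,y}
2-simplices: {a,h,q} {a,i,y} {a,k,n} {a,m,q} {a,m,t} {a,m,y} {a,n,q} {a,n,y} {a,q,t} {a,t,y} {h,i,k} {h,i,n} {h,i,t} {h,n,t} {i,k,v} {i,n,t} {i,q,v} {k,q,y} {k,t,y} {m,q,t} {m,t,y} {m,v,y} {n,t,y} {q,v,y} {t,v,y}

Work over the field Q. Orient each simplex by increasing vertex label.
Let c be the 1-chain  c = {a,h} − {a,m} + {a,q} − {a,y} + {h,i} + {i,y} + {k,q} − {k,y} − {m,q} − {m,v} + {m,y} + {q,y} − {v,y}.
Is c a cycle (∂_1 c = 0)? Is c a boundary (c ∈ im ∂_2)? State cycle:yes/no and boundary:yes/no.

cycle:yes boundary:no

n_0=10 n_1=39 n_2=25  [Q]
∂1: piv[ah,ai,ak,am,an,aq,at,ay,iv] rk=9  ker:hi,hk,hn,hq,ht,ik,im,in,iq,it,iy,kn,kq,kt,kv,ky,mn,mq,mt,mv,my,nq,nt,ny,qt,qv,qy,tv,ty,vy
∂2: piv[ahq,aiy,akn,amq,amt,amy,anq,any,aqt,aty,hik,hin,hit,hnt,ikv,iqv,kqy,kty,mvy,nty,qvy,tvy] rk=22  ker:int,mqt,mty
∂1c = 0
c vs im∂2: residual ≠ 0 ⇒ not boundary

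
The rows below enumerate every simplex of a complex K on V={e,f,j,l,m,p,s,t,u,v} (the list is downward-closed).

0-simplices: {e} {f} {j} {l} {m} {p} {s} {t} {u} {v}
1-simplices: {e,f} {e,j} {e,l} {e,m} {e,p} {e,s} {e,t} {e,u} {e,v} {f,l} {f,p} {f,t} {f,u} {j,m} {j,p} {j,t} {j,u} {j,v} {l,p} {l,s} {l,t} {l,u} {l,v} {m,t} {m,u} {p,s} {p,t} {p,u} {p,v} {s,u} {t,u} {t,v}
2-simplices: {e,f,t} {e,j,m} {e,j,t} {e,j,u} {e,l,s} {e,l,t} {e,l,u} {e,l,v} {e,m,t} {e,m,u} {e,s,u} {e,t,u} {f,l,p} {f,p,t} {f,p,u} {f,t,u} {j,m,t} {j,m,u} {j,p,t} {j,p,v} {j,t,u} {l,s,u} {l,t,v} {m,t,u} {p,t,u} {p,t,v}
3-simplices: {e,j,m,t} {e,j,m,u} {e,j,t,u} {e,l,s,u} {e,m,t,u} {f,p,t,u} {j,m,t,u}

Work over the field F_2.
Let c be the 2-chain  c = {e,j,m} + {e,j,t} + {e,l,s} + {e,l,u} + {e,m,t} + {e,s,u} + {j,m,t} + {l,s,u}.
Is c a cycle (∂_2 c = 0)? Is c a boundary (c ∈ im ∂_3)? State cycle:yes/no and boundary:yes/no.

n_0=10 n_1=32 n_2=26 n_3=7  [Z2]
∂1: piv[ef,ej,el,em,ep,es,et,eu,ev] rk=9  ker:fl,fp,ft,fu,jm,jp,jt,ju,jv,lp,ls,lt,lu,lv,mt,mu,ps,pt,pu,pv,su,tu,tv
∂2: piv[eft,ejm,ejt,eju,els,elt,elu,elv,emt,emu,esu,etu,flp,fpt,fpu,ftu,jpt,jpv,ltv,ptv] rk=20  ker:jmt,jmu,jtu,lsu,mtu,ptu
∂3: piv[ejmt,ejmu,ejtu,elsu,emtu,fptu] rk=6  ker:jmtu
∂2c = 0
c vs im∂3: reduces to 0 ⇒ boundary

cycle:yes boundary:yes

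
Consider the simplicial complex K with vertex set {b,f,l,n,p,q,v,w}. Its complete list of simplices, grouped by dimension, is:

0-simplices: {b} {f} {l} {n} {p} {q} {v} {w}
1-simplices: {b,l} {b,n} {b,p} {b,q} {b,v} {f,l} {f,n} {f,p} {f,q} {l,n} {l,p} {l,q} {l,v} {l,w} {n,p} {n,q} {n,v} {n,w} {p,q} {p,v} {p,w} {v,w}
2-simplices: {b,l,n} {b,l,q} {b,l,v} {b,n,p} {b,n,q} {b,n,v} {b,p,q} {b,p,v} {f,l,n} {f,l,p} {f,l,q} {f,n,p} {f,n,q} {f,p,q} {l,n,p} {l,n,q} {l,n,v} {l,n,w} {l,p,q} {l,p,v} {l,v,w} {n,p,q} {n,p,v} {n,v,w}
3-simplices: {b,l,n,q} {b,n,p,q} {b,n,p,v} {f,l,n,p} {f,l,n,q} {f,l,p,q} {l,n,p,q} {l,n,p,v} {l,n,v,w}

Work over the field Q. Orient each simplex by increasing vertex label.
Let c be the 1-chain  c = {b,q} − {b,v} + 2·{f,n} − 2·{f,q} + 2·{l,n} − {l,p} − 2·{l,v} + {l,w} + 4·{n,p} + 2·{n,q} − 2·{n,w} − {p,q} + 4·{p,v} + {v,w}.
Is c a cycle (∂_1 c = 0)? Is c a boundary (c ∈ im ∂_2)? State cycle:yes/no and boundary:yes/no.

cycle:yes boundary:yes

n_0=8 n_1=22 n_2=24 n_3=9  [Q]
∂1: piv[bl,bn,bp,bq,bv,fl,lw] rk=7  ker:fn,fp,fq,ln,lp,lq,lv,np,nq,nv,nw,pq,pv,pw,vw
∂2: piv[bln,blq,blv,bnp,bnq,bnv,bpq,bpv,fln,flp,flq,fnp,lnw,lvw] rk=14  ker:fnq,fpq,lnp,lnq,lnv,lpq,lpv,npq,npv,nvw
∂3: piv[blnq,bnpq,bnpv,flnp,flnq,flpq,lnpq,lnpv,lnvw] rk=9
∂1c = 0
c vs im∂2: reduces to 0 ⇒ boundary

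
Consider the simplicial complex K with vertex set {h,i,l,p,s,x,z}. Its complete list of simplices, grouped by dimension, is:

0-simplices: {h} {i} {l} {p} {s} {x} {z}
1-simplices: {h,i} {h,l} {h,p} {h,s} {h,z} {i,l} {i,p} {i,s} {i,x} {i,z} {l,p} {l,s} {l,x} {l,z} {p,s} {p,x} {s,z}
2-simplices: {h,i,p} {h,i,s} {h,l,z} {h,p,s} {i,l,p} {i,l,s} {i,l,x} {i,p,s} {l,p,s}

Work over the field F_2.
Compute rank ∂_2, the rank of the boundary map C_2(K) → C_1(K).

rank∂_2=7

n_0=7 n_1=17 n_2=9  [Z2]
∂1: piv[hi,hl,hp,hs,hz,ix] rk=6  ker:il,ip,is,iz,lp,ls,lx,lz,ps,px,sz
∂2: piv[hip,his,hlz,hps,ilp,ils,ilx] rk=7  ker:ips,lps
rk∂_2=7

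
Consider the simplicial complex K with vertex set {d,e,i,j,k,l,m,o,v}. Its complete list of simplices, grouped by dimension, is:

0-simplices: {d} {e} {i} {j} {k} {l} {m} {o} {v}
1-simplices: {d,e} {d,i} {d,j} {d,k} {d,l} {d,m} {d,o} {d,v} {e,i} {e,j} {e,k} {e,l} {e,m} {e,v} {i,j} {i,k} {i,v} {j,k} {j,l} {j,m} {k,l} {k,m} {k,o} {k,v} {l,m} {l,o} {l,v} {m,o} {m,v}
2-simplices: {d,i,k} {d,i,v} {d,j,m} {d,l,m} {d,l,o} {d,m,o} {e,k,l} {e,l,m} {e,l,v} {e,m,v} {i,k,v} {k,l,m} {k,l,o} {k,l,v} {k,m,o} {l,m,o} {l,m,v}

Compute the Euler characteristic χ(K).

n_0=9 n_1=29 n_2=17
χ=+9−29+17=-3

χ(K)=-3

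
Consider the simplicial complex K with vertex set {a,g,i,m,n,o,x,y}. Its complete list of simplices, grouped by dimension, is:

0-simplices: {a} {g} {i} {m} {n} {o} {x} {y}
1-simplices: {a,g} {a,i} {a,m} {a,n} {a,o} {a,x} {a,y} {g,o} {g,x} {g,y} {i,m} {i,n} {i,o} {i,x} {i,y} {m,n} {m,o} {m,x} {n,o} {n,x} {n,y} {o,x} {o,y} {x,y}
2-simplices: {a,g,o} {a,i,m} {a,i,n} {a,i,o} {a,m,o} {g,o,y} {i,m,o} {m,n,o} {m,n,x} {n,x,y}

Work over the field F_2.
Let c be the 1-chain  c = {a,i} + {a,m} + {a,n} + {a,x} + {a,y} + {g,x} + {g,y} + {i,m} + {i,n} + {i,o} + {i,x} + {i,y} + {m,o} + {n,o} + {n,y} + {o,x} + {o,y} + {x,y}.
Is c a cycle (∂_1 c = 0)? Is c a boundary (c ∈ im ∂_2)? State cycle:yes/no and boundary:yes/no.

cycle:no boundary:no

n_0=8 n_1=24 n_2=10  [Z2]
∂1: piv[ag,ai,am,an,ao,ax,ay] rk=7  ker:go,gx,gy,im,in,io,ix,iy,mn,mo,mx,no,nx,ny,ox,oy,xy
∂2: piv[ago,aim,ain,aio,amo,goy,mno,mnx,nxy] rk=9  ker:imo
∂1c = {a} + {m} + {o} + {x}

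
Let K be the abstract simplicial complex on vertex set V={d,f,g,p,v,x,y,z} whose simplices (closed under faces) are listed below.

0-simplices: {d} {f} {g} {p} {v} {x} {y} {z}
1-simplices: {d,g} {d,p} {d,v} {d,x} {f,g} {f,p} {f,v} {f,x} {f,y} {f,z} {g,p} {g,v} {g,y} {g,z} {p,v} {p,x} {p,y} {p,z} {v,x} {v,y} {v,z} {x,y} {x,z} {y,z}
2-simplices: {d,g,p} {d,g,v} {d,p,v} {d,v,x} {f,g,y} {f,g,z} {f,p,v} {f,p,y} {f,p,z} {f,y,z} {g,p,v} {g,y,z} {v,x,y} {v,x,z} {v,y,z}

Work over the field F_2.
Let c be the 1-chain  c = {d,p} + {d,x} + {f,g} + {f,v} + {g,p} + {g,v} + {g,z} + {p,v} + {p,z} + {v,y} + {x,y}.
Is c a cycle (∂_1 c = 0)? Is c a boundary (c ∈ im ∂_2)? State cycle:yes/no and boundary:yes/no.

cycle:yes boundary:yes

n_0=8 n_1=24 n_2=15  [Z2]
∂1: piv[dg,dp,dv,dx,fg,fy,fz] rk=7  ker:fp,fv,fx,gp,gv,gy,gz,pv,px,py,pz,vx,vy,vz,xy,xz,yz
∂2: piv[dgp,dgv,dpv,dvx,fgy,fgz,fpv,fpy,fpz,fyz,vxy,vxz,vyz] rk=13  ker:gpv,gyz
∂1c = 0
c vs im∂2: reduces to 0 ⇒ boundary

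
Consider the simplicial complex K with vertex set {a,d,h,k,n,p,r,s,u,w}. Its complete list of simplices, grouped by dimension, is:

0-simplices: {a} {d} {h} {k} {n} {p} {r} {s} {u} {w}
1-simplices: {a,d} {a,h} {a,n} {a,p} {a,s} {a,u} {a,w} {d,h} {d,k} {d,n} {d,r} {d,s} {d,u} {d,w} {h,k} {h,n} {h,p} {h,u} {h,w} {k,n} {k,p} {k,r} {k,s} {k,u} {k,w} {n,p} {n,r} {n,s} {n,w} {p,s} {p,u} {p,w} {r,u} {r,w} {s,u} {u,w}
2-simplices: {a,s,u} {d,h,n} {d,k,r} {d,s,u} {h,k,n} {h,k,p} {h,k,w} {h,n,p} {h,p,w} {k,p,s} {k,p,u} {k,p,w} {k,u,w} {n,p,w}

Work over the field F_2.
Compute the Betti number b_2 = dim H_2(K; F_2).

b_2=1

n_0=10 n_1=36 n_2=14  [Z2]
∂1: piv[ad,ah,an,ap,as,au,aw,dk,dr] rk=9  ker:dh,dn,ds,du,dw,hk,hn,hp,hu,hw,kn,kp,kr,ks,ku,kw,np,nr,ns,nw,ps,pu,pw,ru,rw,su,uw
∂2: piv[asu,dhn,dkr,dsu,hkn,hkp,hkw,hnp,hpw,kps,kpu,kuw,npw] rk=13  ker:kpw
b_2=(14−13)−0=1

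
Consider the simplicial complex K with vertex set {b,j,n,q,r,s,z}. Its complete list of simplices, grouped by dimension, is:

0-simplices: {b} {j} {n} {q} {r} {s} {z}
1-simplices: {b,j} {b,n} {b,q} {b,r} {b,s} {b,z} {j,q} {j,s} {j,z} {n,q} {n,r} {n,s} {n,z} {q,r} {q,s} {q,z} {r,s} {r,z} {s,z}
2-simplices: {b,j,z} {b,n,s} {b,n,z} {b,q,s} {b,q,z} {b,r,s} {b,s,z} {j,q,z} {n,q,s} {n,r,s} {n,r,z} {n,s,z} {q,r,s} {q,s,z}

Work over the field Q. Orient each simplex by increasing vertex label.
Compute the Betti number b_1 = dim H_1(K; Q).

n_0=7 n_1=19 n_2=14  [Q]
∂1: piv[bj,bn,bq,br,bs,bz] rk=6  ker:jq,js,jz,nq,nr,ns,nz,qr,qs,qz,rs,rz,sz
∂2: piv[bjz,bns,bnz,bqs,bqz,brs,bsz,jqz,nqs,nrs,nrz,qrs] rk=12  ker:nsz,qsz
b_1=(19−6)−12=1

b_1=1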